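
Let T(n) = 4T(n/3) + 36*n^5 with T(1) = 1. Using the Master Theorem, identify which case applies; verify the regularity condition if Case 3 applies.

a=4, b=3, f(n)=36*n^5.
log_3(4) = 1.262 < 5.
f(n) = Omega(n^(1.262+epsilon)) for some epsilon > 0, so Case 3 is the candidate.
Regularity: a*f(n/b) = 4*36*(n/3)^5 = (4/243)*36*n^5 <= c*f(n) with c = 4/243 < 1. Satisfied.
Case 3: T(n) = Theta(n^5).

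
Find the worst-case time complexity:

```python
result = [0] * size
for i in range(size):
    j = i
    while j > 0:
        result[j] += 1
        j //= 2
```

Time complexity: O(n log n).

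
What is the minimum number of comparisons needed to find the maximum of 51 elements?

Finding the maximum requires 50 comparisons. Each comparison eliminates exactly one candidate. With 51 candidates, we need 50 eliminations.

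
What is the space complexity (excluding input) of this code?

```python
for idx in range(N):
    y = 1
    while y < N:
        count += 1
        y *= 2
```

Space complexity: O(1).
Only a constant amount of auxiliary storage is used; nothing grows with n.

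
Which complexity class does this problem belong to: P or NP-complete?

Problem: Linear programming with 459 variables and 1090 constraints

This problem is in P: the ellipsoid and interior-point methods run in polynomial time.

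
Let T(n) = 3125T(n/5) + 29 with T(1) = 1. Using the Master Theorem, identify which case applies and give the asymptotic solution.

a=3125, b=5, f(n)=29.
log_5(3125) = 5 > 0.
Since f(n) = O(n^0) is polynomially smaller than n^5, Case 1 applies.
T(n) = Theta(n^5).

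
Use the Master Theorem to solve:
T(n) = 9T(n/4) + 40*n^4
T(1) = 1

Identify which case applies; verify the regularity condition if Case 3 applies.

a=9, b=4, f(n)=40*n^4.
log_4(9) = 1.585 < 4.
f(n) = Omega(n^(1.585+epsilon)) for some epsilon > 0, so Case 3 is the candidate.
Regularity: a*f(n/b) = 9*40*(n/4)^4 = (9/256)*40*n^4 <= c*f(n) with c = 9/256 < 1. Satisfied.
Case 3: T(n) = Theta(n^4).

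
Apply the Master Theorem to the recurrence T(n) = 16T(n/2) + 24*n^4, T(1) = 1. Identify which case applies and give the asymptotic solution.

a=16, b=2, f(n)=24*n^4.
log_2(16) = 4, so n^(log_b(a)) = n^4.
f(n) = Theta(n^4), so Case 2 applies.
T(n) = Theta(n^4 log n).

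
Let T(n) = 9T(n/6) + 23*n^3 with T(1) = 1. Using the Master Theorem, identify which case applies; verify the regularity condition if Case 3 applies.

a=9, b=6, f(n)=23*n^3.
log_6(9) = 1.226 < 3.
f(n) = Omega(n^(1.226+epsilon)) for some epsilon > 0, so Case 3 is the candidate.
Regularity: a*f(n/b) = 9*23*(n/6)^3 = (9/216)*23*n^3 <= c*f(n) with c = 9/216 < 1. Satisfied.
Case 3: T(n) = Theta(n^3).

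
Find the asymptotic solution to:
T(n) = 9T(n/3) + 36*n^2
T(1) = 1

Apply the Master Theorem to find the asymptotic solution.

a=9, b=3, f(n)=36*n^2. log_3(9) = 2. Case 2: T(n) = O(n^2 log n).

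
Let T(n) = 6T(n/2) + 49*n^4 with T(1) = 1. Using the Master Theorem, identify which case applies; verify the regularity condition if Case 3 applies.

a=6, b=2, f(n)=49*n^4.
log_2(6) = 2.585 < 4.
f(n) = Omega(n^(2.585+epsilon)) for some epsilon > 0, so Case 3 is the candidate.
Regularity: a*f(n/b) = 6*49*(n/2)^4 = (6/16)*49*n^4 <= c*f(n) with c = 6/16 < 1. Satisfied.
Case 3: T(n) = Theta(n^4).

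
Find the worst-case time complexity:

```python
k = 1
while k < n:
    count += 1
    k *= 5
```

Time complexity: O(log n).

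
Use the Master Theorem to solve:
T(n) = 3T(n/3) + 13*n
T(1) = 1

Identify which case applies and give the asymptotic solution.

a=3, b=3, f(n)=13*n.
log_3(3) = 1, so n^(log_b(a)) = n.
f(n) = Theta(n), so Case 2 applies.
T(n) = Theta(n log n).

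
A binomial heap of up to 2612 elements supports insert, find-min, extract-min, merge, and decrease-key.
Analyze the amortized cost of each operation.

A binomial heap with n <= 2612 elements has at most floor(log_2 2612) + 1 = 12 trees. Using potential Phi = number of trees: Insert adds one tree, but cascading merges reduce count -- amortized O(1). Find-min reads the cached minimum pointer: O(1). Extract-min creates O(log n) new trees: O(log n). Merge combines tree lists: O(log n). Decrease-key sifts the element up its tree of height <= log n: O(log n).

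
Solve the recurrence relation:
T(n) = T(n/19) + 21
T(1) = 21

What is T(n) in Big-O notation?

Each step divides n by 19 and adds 21. After log_19(n) steps, T(n) = O(log n).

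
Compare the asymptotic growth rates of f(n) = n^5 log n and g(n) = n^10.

g(n) = n^10 grows faster: n^10 / (n^5 log n) = n^5/log n -> infinity.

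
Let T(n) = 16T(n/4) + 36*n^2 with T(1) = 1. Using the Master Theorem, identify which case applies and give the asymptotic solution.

a=16, b=4, f(n)=36*n^2.
log_4(16) = 2, so n^(log_b(a)) = n^2.
f(n) = Theta(n^2), so Case 2 applies.
T(n) = Theta(n^2 log n).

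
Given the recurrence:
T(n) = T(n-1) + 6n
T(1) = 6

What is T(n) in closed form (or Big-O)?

Unrolling: T(n) = 6 + 6*(2 + 3 + ... + n) = 6 + 6*(n(n+1)/2 - 1) = O(n^2).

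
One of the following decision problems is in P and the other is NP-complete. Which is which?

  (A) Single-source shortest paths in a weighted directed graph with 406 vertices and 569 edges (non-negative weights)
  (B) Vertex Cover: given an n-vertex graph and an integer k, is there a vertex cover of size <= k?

(A) is P: Dijkstra's algorithm runs in O((V+E) log V).
(B) is NP-complete: one of Karp's 21 NP-complete problems (with k part of the input; for any fixed constant k it is in P).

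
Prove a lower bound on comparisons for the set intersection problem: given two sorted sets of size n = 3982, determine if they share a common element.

For two sorted arrays of size n = 3982, any correct algorithm must examine Omega(n) elements. If fewer are examined, an adversary places a common element in an unexamined gap. A merge-based scan achieves O(n), so the bound is tight.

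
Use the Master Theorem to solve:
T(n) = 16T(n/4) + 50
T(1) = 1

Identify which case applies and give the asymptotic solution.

a=16, b=4, f(n)=50.
log_4(16) = 2 > 0.
Since f(n) = O(n^0) is polynomially smaller than n^2, Case 1 applies.
T(n) = Theta(n^2).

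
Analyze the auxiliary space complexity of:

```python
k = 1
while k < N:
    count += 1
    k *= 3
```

Space complexity: O(1).
Only a constant amount of auxiliary storage is used; nothing grows with n.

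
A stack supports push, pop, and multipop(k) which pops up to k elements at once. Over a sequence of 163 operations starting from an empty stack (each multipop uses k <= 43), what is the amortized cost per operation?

Each element is pushed exactly once and popped at most once (whether by pop or as part of a multipop). So the total number of individual pops over the whole sequence is at most the number of pushes, which is at most 163. Total work <= 2 * 163, hence O(1) amortized per operation.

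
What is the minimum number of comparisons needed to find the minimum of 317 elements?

Finding the minimum requires 316 comparisons, identical reasoning to finding the maximum. Each comparison eliminates one candidate.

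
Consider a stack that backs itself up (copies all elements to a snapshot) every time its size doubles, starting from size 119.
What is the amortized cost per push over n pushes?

Backups occur at sizes 119, 238, 476, ..., copying 119 + 238 + 476 + ... <= 2n elements total (geometric series). Spread over n pushes, the amortized backup cost is O(1) per push.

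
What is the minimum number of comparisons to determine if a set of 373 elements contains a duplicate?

Determining if 373 elements are all distinct requires Omega(n log n) comparisons in the comparison model. This follows from the element distinctness lower bound.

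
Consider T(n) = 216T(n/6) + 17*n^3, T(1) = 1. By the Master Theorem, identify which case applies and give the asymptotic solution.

a=216, b=6, f(n)=17*n^3.
log_6(216) = 3, so n^(log_b(a)) = n^3.
f(n) = Theta(n^3), so Case 2 applies.
T(n) = Theta(n^3 log n).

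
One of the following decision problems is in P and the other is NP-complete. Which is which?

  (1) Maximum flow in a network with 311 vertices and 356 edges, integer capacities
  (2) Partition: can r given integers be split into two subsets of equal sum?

(1) is P: Edmonds-Karp / push-relabel run in polynomial time.
(2) is NP-complete: Subset Sum reduces to it (one of Karp's 21 NP-complete problems).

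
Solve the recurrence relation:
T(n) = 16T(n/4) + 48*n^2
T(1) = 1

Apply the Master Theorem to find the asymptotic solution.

a=16, b=4, f(n)=48*n^2. log_4(16) = 2. Case 2: T(n) = O(n^2 log n).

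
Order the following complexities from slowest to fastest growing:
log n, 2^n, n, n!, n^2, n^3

Ordered by growth rate: log n < n < n^2 < n^3 < 2^n < n!.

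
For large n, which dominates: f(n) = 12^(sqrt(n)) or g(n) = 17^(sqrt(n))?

g(n) = 17^(sqrt(n)) grows faster: ratio is (17/12)^(sqrt(n)) -> infinity since 17/12 > 1.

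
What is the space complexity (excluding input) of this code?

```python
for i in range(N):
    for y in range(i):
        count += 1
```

Space complexity: O(1).
Only a constant amount of auxiliary storage is used; nothing grows with n.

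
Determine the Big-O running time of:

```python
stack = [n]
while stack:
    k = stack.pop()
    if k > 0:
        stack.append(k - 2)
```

Time complexity: O(n).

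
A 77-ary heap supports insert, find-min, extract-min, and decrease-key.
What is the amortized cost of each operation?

The 77-ary heap has height O(log_77 n). Insert sifts up: O(log_77 n). Find-min reads the root: O(1). Extract-min sifts down comparing 77 children per level: O(77 * log_77 n). Decrease-key sifts up: O(log_77 n).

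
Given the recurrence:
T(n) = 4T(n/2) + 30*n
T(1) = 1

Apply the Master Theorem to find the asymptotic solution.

a=4, b=2, f(n)=30*n. log_2(4) = 2. Case 1 of Master Theorem: T(n) = O(n^2).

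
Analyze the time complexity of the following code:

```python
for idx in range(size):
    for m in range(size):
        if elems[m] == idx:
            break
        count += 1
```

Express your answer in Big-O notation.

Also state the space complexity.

Time complexity: O(n^2).
Space complexity: O(1).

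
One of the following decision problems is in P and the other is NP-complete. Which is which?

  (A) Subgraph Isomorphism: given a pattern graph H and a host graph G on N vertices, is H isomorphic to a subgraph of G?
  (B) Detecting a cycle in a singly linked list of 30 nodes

(A) is NP-complete: generalizes Clique and Hamiltonian Path (pattern size is part of the input).
(B) is P: Floyd's tortoise-and-hare runs in O(n) time, O(1) space.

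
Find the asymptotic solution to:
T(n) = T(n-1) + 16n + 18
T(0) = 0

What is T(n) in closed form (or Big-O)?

Dominant term in sum is 16*sum(i, i=1..n) = 16*n*(n+1)/2 = O(n^2).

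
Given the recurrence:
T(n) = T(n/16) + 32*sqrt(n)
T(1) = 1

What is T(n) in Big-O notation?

Each level contributes sqrt(n/16^k). Geometric series with ratio 1/sqrt(16) < 1 sums to O(sqrt(n)).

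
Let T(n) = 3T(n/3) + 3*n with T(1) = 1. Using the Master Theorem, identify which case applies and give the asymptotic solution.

a=3, b=3, f(n)=3*n.
log_3(3) = 1, so n^(log_b(a)) = n.
f(n) = Theta(n), so Case 2 applies.
T(n) = Theta(n log n).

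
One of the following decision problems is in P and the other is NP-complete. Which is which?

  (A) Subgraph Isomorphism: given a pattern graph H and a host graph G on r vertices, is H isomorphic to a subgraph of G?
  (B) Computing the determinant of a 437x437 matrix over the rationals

(A) is NP-complete: generalizes Clique and Hamiltonian Path (pattern size is part of the input).
(B) is P: Gaussian elimination runs in O(n^3).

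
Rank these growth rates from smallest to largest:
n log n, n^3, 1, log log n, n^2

Ordered by growth rate: 1 < log log n < n log n < n^2 < n^3.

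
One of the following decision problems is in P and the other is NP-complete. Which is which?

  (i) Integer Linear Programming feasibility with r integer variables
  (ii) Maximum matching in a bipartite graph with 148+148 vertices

(i) is NP-complete: ILP feasibility is NP-complete (LP relaxation is in P).
(ii) is P: Hopcroft-Karp runs in O(E sqrt(V)).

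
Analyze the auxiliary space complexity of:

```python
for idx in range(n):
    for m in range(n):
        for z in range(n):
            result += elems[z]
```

Space complexity: O(1).
Only a constant amount of auxiliary storage is used; nothing grows with n.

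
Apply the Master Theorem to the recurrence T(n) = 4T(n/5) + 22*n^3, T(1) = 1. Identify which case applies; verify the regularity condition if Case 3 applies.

a=4, b=5, f(n)=22*n^3.
log_5(4) = 0.8614 < 3.
f(n) = Omega(n^(0.8614+epsilon)) for some epsilon > 0, so Case 3 is the candidate.
Regularity: a*f(n/b) = 4*22*(n/5)^3 = (4/125)*22*n^3 <= c*f(n) with c = 4/125 < 1. Satisfied.
Case 3: T(n) = Theta(n^3).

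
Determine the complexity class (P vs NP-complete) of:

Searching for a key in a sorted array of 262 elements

This problem is in P: binary search runs in O(log n).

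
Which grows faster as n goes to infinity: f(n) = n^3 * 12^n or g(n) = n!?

g(n) = n! grows faster: by Stirling n! ~ (n/e)^n sqrt(2*pi*n); (n/e)^n eventually dominates n^3 * 12^n.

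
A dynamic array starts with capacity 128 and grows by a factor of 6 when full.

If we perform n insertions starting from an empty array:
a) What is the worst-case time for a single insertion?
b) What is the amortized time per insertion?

(a) Worst-case single insertion: O(n) -- when the array is full at capacity c, the resize copies all c elements, and c can be Theta(n).
(b) Resizes happen at sizes 128, 768, 4608, ... Total copy cost for n insertions: 128 + 768 + ... = O(n) (geometric series with ratio 1/6). Amortized cost per insertion: O(n)/n = O(1).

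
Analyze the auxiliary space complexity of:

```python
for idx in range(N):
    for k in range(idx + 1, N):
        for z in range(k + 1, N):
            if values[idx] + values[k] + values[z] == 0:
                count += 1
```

Space complexity: O(1).
Only a constant amount of auxiliary storage is used; nothing grows with n.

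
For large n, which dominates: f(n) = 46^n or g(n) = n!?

g(n) = n! grows faster: n!/46^n -> infinity by Stirling.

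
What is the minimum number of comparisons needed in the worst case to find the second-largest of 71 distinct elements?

Lower bound: finding the max needs 71-1 comparisons. By the adversary weight-doubling argument, the max must personally win >= ceil(log_2(71)) = 7 comparisons; the 2nd-largest is among those 7 losers, needing 7-1 more comparisons. Total >= 71-1 + 7-1 = 76. A balanced knockout tournament achieves this.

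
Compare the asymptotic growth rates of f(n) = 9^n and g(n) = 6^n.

f(n) = 9^n grows faster: (9/6)^n -> infinity since 9/6 > 1.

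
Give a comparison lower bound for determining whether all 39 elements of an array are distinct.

In the algebraic decision-tree model, the YES region for element distinctness on 39 elements has 39! connected components (one per ordering). Ben-Or's theorem then gives a lower bound of Omega(log(n!)) = Omega(n log n).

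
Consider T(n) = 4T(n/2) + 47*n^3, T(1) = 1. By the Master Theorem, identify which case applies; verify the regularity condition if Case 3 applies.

a=4, b=2, f(n)=47*n^3.
log_2(4) = 2 < 3.
f(n) = Omega(n^(2+epsilon)) for some epsilon > 0, so Case 3 is the candidate.
Regularity: a*f(n/b) = 4*47*(n/2)^3 = (4/8)*47*n^3 <= c*f(n) with c = 4/8 < 1. Satisfied.
Case 3: T(n) = Theta(n^3).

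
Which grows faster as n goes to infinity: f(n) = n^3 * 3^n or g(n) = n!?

g(n) = n! grows faster: by Stirling n! ~ (n/e)^n sqrt(2*pi*n); (n/e)^n eventually dominates n^3 * 3^n.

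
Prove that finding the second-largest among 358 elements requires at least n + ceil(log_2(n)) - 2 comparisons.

Lower bound (adversary): identifying the maximum requires 358-1 comparisons (each eliminates one candidate). Assign weight 1 to each element; on each comparison the adversary lets the heavier side win and gives it the loser's weight. The max ends with weight 358, but each comparison it wins at most doubles its weight, so the max must win >= ceil(log_2(358)) = 9 comparisons. The second-largest is one of those 9 direct losers to the max, and identifying which one is largest needs >= 9-1 further comparisons. Total >= 358-1 + 9-1 = 365.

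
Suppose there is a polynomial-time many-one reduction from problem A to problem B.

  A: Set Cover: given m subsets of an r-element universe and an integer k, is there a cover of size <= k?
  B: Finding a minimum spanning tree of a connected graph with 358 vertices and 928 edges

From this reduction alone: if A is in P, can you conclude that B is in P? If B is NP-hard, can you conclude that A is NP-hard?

A poly-time reduction A <=_p B transfers tractability DOWN (B easy => A easy) and hardness UP (A hard => B hard), not the reverse.
From A in P, the reduction alone does NOT give B in P: any problem in P trivially reduces to SAT, yet SAT is not known to be in P.
From B NP-hard, the reduction alone does NOT give A NP-hard: again, easy problems reduce to hard ones.
(Here in fact A is NP-complete and B is in P, so no such reduction is known -- its existence would imply P = NP; the analysis concerns only what the assumed reduction would or would not let you conclude.)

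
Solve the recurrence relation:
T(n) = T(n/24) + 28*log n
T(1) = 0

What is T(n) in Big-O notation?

Each of the log_24(n) levels adds O(log n). T(n) = O(log^2 n).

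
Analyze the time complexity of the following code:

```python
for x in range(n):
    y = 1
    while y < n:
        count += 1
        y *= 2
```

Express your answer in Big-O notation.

Time complexity: O(n log n).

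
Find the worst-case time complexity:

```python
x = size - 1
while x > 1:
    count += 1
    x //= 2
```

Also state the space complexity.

Time complexity: O(log n).
Space complexity: O(1).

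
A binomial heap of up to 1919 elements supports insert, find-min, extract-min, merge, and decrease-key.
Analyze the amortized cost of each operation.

A binomial heap with n <= 1919 elements has at most floor(log_2 1919) + 1 = 11 trees. Using potential Phi = number of trees: Insert adds one tree, but cascading merges reduce count -- amortized O(1). Find-min reads the cached minimum pointer: O(1). Extract-min creates O(log n) new trees: O(log n). Merge combines tree lists: O(log n). Decrease-key sifts the element up its tree of height <= log n: O(log n).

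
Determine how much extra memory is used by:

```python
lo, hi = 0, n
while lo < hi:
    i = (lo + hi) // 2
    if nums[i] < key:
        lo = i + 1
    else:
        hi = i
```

Space complexity: O(1).
Only a constant amount of auxiliary storage is used; nothing grows with n.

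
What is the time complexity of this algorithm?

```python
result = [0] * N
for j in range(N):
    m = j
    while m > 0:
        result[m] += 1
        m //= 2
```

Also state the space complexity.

Time complexity: O(n log n).
Space complexity: O(n).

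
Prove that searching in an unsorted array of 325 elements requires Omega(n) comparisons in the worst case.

An adversary can always place the target in the last position checked. Until all 325 positions are examined, the target might be in any unchecked position. Therefore 325 comparisons are necessary.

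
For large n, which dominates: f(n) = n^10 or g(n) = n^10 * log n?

g(n) = n^10 * log n grows faster: extra log n factor -> infinity.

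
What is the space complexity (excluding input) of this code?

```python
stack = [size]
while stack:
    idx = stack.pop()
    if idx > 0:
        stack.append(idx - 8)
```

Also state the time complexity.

Space complexity: O(1).
Only a constant amount of auxiliary storage is used; nothing grows with n.
Time complexity: O(n).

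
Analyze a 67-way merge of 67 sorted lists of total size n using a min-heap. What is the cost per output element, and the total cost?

Maintain a min-heap of size 67 holding the current head of each list. Each output step does one extract-min (O(log 67)) and one insert of that list's next element (O(log 67)). Each of the n elements passes through the heap exactly once, so the total cost is O(n log 67), i.e. O(log 67) per output element.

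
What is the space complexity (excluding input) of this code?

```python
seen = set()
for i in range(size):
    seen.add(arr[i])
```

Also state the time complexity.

Space complexity: O(n).
Auxiliary storage grows linearly with the input size n in the worst case.
Time complexity: O(n).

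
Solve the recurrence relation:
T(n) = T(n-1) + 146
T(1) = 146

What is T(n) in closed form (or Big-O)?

Unrolling: T(n) = T(n-1) + 146 = T(n-2) + 2*146 = ... = T(1) + (n-1)*146 = 146 + (n-1)*146 = 146n.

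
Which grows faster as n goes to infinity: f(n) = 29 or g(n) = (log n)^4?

g(n) = (log n)^4 grows faster: any unbounded function dominates a constant.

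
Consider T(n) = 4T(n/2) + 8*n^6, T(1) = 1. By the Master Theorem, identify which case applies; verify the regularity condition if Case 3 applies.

a=4, b=2, f(n)=8*n^6.
log_2(4) = 2 < 6.
f(n) = Omega(n^(2+epsilon)) for some epsilon > 0, so Case 3 is the candidate.
Regularity: a*f(n/b) = 4*8*(n/2)^6 = (4/64)*8*n^6 <= c*f(n) with c = 4/64 < 1. Satisfied.
Case 3: T(n) = Theta(n^6).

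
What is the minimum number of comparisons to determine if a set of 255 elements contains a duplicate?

Determining if 255 elements are all distinct requires Omega(n log n) comparisons in the comparison model. This follows from the element distinctness lower bound.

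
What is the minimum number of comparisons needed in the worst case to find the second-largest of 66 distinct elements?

Lower bound: finding the max needs 66-1 comparisons. By the adversary weight-doubling argument, the max must personally win >= ceil(log_2(66)) = 7 comparisons; the 2nd-largest is among those 7 losers, needing 7-1 more comparisons. Total >= 66-1 + 7-1 = 71. A balanced knockout tournament achieves this.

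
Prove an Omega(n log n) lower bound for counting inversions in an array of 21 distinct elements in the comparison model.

Decision-tree argument: at any leaf, the comparisons made (with transitivity) must totally order all 21 elements -- otherwise some pair (i,j) is unordered, and an adversary can present two inputs agreeing on every comparison made but with that pair flipped, changing the inversion count by 1, so the leaf's output is wrong on one of them. Hence the tree has >= 21! leaves and height >= log_2(21!) = Omega(n log n). Modified merge sort achieves O(n log n).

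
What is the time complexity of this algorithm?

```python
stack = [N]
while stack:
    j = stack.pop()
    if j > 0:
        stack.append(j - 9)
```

Time complexity: O(n).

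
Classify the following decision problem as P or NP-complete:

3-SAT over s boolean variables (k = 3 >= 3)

This problem is NP-complete: 3-SAT is NP-complete (Cook-Levin); k-SAT for k>=3 reduces from 3-SAT.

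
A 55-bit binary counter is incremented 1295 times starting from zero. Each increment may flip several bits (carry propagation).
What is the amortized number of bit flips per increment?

Bit i flips on every 2^i-th increment, so over 1295 increments bit i flips floor(1295/2^i) times. Summing over i: total flips < 2 * 1295. Amortized: < 2 = O(1) per increment.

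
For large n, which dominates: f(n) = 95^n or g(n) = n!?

g(n) = n! grows faster: n!/95^n -> infinity by Stirling.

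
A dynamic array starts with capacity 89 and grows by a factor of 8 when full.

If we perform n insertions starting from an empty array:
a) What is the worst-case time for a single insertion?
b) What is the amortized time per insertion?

(a) Worst-case single insertion: O(n) -- when the array is full at capacity c, the resize copies all c elements, and c can be Theta(n).
(b) Resizes happen at sizes 89, 712, 5696, ... Total copy cost for n insertions: 89 + 712 + ... = O(n) (geometric series with ratio 1/8). Amortized cost per insertion: O(n)/n = O(1).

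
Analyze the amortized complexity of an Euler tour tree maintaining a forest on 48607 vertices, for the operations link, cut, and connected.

An Euler tour tree stores each tree's Euler tour as a balanced BST keyed by tour position. On 48607 vertices: link concatenates two tours via O(1) splits/joins of size <= 2*48607 (O(log n)); cut splits the tour at the two occurrences of the edge (O(log n)); connected compares BST roots (O(log n) to find the root). All O(log n) amortized.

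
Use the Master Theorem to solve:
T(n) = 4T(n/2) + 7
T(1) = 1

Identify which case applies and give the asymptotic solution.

a=4, b=2, f(n)=7.
log_2(4) = 2 > 0.
Since f(n) = O(n^0) is polynomially smaller than n^2, Case 1 applies.
T(n) = Theta(n^2).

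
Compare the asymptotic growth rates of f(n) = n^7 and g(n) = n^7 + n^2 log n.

f(n) = n^7 and g(n) = n^7 + n^2 log n are Theta of each other: the lower-order n^2 log n term is o(n^7); both are Theta(n^7).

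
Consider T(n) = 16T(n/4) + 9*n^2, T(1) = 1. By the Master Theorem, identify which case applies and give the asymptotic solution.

a=16, b=4, f(n)=9*n^2.
log_4(16) = 2, so n^(log_b(a)) = n^2.
f(n) = Theta(n^2), so Case 2 applies.
T(n) = Theta(n^2 log n).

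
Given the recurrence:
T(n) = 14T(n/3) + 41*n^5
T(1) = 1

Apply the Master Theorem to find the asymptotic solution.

a=14, b=3, f(n)=41*n^5. log_3(14) = 2.402 < 5. Case 3: T(n) = O(n^5).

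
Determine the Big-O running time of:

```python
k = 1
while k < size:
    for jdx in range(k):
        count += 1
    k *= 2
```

Time complexity: O(n).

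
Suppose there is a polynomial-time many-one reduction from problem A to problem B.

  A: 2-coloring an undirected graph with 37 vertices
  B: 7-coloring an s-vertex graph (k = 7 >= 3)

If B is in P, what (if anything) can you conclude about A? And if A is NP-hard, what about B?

A poly-time reduction A <=_p B means any A-instance can be transformed to a B-instance in poly time.
If B is in P: compose the reduction with B's poly-time algorithm to solve A in poly time, so A is in P.
If A is NP-hard: every NP problem reduces to A, which reduces to B; composing reductions, every NP problem reduces to B, so B is NP-hard.
(Here in fact A is P and B is NP-complete.)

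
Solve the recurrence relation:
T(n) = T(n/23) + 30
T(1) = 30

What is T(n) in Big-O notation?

Each step divides n by 23 and adds 30. After log_23(n) steps, T(n) = O(log n).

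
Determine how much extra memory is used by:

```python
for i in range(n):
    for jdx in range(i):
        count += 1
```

Space complexity: O(1).
Only a constant amount of auxiliary storage is used; nothing grows with n.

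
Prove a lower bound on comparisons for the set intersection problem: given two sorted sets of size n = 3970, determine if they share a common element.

For two sorted arrays of size n = 3970, any correct algorithm must examine Omega(n) elements. If fewer are examined, an adversary places a common element in an unexamined gap. A merge-based scan achieves O(n), so the bound is tight.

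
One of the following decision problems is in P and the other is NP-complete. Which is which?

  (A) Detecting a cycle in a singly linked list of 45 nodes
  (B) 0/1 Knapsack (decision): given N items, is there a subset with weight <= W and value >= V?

(A) is P: Floyd's tortoise-and-hare runs in O(n) time, O(1) space.
(B) is NP-complete: reduces from Subset Sum.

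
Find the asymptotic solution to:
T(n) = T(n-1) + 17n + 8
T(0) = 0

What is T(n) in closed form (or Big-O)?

Dominant term in sum is 17*sum(i, i=1..n) = 17*n*(n+1)/2 = O(n^2).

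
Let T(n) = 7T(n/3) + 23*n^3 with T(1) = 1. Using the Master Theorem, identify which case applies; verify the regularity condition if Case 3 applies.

a=7, b=3, f(n)=23*n^3.
log_3(7) = 1.771 < 3.
f(n) = Omega(n^(1.771+epsilon)) for some epsilon > 0, so Case 3 is the candidate.
Regularity: a*f(n/b) = 7*23*(n/3)^3 = (7/27)*23*n^3 <= c*f(n) with c = 7/27 < 1. Satisfied.
Case 3: T(n) = Theta(n^3).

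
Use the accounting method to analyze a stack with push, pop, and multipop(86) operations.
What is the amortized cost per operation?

Assign 2 credits per push (1 for the push, 1 saved for a future pop). Each pop or element popped by multipop(86) uses 1 saved credit. Total credits never go negative, so amortized cost is O(1).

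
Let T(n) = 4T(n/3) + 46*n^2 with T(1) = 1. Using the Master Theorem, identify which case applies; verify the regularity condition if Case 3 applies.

a=4, b=3, f(n)=46*n^2.
log_3(4) = 1.262 < 2.
f(n) = Omega(n^(1.262+epsilon)) for some epsilon > 0, so Case 3 is the candidate.
Regularity: a*f(n/b) = 4*46*(n/3)^2 = (4/9)*46*n^2 <= c*f(n) with c = 4/9 < 1. Satisfied.
Case 3: T(n) = Theta(n^2).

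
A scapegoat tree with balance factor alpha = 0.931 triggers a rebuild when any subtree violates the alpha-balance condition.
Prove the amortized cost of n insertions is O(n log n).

Define potential Phi = c * sum of |size(left(v)) - size(right(v))| over all nodes. An insertion at depth d costs O(d) = O(log n) and increases Phi by O(log n). When a rebuild of subtree of size s occurs, it costs O(s) but reduces Phi by Omega(s). With alpha = 0.931, between rebuilds Omega(s) insertions must occur. Amortized cost per insertion: O(log n).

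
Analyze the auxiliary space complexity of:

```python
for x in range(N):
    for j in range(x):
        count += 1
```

Space complexity: O(1).
Only a constant amount of auxiliary storage is used; nothing grows with n.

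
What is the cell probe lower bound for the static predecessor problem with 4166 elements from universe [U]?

The Patrascu-Thorup lower bound shows any data structure on n = 4166 elements using O(n * polylog(n)) space requires Omega(log log U) query time. van Emde Boas trees achieve O(log log U) with O(U) space.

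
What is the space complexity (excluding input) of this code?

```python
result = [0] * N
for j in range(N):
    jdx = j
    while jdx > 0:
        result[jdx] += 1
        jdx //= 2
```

Space complexity: O(n).
Auxiliary storage grows linearly with the input size n in the worst case.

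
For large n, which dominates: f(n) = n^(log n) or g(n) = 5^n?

g(n) = 5^n grows faster: take logs: log(n^(log n)) = (log n)^2, log(5^n) = n log 5; n dominates (log n)^2.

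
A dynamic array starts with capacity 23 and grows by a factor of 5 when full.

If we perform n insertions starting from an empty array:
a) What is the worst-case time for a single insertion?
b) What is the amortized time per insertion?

(a) Worst-case single insertion: O(n) -- when the array is full at capacity c, the resize copies all c elements, and c can be Theta(n).
(b) Resizes happen at sizes 23, 115, 575, ... Total copy cost for n insertions: 23 + 115 + ... = O(n) (geometric series with ratio 1/5). Amortized cost per insertion: O(n)/n = O(1).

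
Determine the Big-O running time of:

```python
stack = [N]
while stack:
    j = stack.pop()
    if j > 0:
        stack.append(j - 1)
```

Time complexity: O(n).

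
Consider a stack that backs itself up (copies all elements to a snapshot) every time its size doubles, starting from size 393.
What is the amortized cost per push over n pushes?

Backups occur at sizes 393, 786, 1572, ..., copying 393 + 786 + 1572 + ... <= 2n elements total (geometric series). Spread over n pushes, the amortized backup cost is O(1) per push.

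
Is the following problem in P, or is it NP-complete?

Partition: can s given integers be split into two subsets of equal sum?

This problem is NP-complete: Subset Sum reduces to it (one of Karp's 21 NP-complete problems).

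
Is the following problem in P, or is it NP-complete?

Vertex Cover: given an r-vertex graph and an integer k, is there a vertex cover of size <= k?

This problem is NP-complete: one of Karp's 21 NP-complete problems (with k part of the input; for any fixed constant k it is in P).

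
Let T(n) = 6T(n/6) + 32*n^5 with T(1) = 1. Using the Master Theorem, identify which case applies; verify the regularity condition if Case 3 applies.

a=6, b=6, f(n)=32*n^5.
log_6(6) = 1 < 5.
f(n) = Omega(n^(1+epsilon)) for some epsilon > 0, so Case 3 is the candidate.
Regularity: a*f(n/b) = 6*32*(n/6)^5 = (6/7776)*32*n^5 <= c*f(n) with c = 6/7776 < 1. Satisfied.
Case 3: T(n) = Theta(n^5).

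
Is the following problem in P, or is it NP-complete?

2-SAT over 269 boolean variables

This problem is in P: 2-SAT is solvable in linear time via implication-graph SCCs.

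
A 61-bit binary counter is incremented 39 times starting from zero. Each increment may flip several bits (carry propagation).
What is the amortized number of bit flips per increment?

Bit i flips on every 2^i-th increment, so over 39 increments bit i flips floor(39/2^i) times. Summing over i: total flips < 2 * 39. Amortized: < 2 = O(1) per increment.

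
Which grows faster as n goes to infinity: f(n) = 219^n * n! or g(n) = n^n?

f(n) = 219^n * n! grows faster: by Stirling n! ~ sqrt(2 pi n)(n/e)^n, so 219^n n! / n^n ~ (219/e)^n sqrt(2 pi n) -> infinity since 219/e > 1.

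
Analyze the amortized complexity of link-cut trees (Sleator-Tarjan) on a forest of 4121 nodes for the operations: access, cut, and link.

Link-cut trees represent the forest using splay trees over preferred paths. With potential Phi = sum over nodes of log(size of virtual subtree), each access on 4121 nodes is O(log 4121) = O(log n) amortized by the splay-tree access lemma. Cut and link are O(1) plus one access.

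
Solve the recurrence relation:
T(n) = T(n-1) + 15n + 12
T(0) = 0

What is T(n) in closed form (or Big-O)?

Dominant term in sum is 15*sum(i, i=1..n) = 15*n*(n+1)/2 = O(n^2).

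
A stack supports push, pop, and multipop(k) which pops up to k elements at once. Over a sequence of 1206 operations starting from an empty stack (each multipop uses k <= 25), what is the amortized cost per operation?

Each element is pushed exactly once and popped at most once (whether by pop or as part of a multipop). So the total number of individual pops over the whole sequence is at most the number of pushes, which is at most 1206. Total work <= 2 * 1206, hence O(1) amortized per operation.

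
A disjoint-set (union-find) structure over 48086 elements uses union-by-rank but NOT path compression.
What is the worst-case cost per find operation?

Union-by-rank alone keeps every tree's height <= log_2(48086) ~= 15.6. Each find traverses from a node to its root, costing O(height) = O(log n). Without path compression this bound is tight.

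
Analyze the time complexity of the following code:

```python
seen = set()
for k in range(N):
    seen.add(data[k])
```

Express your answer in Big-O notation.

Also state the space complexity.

Time complexity: O(n).
Space complexity: O(n).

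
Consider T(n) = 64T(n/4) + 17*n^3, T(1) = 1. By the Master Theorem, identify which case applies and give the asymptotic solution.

a=64, b=4, f(n)=17*n^3.
log_4(64) = 3, so n^(log_b(a)) = n^3.
f(n) = Theta(n^3), so Case 2 applies.
T(n) = Theta(n^3 log n).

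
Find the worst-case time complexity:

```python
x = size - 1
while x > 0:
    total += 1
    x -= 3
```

Time complexity: O(n).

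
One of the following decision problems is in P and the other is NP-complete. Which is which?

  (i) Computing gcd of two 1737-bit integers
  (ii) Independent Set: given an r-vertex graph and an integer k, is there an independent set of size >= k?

(i) is P: the Euclidean algorithm runs in polynomial time in the bit-length.
(ii) is NP-complete: complement of Clique (with k part of the input).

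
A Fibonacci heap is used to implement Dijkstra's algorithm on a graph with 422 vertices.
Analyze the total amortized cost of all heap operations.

Dijkstra performs 422 insert, 422 extract-min, and at most E decrease-key operations. With Fibonacci heap: insert O(1) amortized, extract-min O(log n) amortized, decrease-key O(1) amortized. Total with n = 422: O(n * 1 + n * log n + E * 1) = O(n log n + E).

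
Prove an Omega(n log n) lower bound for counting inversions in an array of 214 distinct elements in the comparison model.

Decision-tree argument: at any leaf, the comparisons made (with transitivity) must totally order all 214 elements -- otherwise some pair (i,j) is unordered, and an adversary can present two inputs agreeing on every comparison made but with that pair flipped, changing the inversion count by 1, so the leaf's output is wrong on one of them. Hence the tree has >= 214! leaves and height >= log_2(214!) = Omega(n log n). Modified merge sort achieves O(n log n).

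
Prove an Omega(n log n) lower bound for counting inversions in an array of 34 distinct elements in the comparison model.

Decision-tree argument: at any leaf, the comparisons made (with transitivity) must totally order all 34 elements -- otherwise some pair (i,j) is unordered, and an adversary can present two inputs agreeing on every comparison made but with that pair flipped, changing the inversion count by 1, so the leaf's output is wrong on one of them. Hence the tree has >= 34! leaves and height >= log_2(34!) = Omega(n log n). Modified merge sort achieves O(n log n).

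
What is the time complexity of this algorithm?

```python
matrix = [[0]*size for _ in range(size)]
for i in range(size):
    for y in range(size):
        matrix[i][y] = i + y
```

Time complexity: O(n^2).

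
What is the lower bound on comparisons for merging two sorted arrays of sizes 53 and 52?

Adversary argument: with sizes 53 and 52 (differing by at most 1), interleave the two arrays so that every consecutive pair in the output comes from different inputs. Then each of the 104 adjacent output pairs must be directly compared, or the algorithm cannot determine their relative order. So 104 comparisons are necessary; standard merge achieves this.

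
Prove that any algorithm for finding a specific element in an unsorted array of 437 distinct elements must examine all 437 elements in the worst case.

Adversary argument: if the algorithm examines fewer than 437 elements, the adversary places the target in an unexamined position. The algorithm cannot distinguish 'not present' from 'in unexamined position'.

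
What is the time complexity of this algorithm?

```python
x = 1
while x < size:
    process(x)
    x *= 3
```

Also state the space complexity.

Time complexity: O(log n).
Space complexity: O(1).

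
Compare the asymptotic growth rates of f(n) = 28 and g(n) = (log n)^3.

g(n) = (log n)^3 grows faster: any unbounded function dominates a constant.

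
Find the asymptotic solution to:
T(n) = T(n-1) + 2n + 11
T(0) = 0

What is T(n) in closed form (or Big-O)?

Dominant term in sum is 2*sum(i, i=1..n) = 2*n*(n+1)/2 = O(n^2).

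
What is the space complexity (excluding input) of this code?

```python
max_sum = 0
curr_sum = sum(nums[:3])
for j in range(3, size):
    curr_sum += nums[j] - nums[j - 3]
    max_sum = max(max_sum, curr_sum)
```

Space complexity: O(1).
Only a constant amount of auxiliary storage is used; nothing grows with n.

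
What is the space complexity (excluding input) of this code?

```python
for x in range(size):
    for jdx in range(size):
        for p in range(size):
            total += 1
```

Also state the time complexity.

Space complexity: O(1).
Only a constant amount of auxiliary storage is used; nothing grows with n.
Time complexity: O(n^3).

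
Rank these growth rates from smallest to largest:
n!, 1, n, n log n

Ordered by growth rate: 1 < n < n log n < n!.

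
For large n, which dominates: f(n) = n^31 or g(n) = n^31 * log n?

g(n) = n^31 * log n grows faster: extra log n factor -> infinity.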